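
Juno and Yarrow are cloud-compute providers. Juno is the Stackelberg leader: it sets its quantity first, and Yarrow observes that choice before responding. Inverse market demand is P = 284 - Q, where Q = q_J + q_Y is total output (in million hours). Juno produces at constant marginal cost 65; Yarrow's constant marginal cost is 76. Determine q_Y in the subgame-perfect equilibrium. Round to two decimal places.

46.50

Solve by backward induction. Given q_J, the follower Yarrow maximises π_Y = (284 - q_J - q_Y)q_Y - 76q_Y.
Follower FOC: 208 - q_J - 2q_Y = 0, so q_Y(q_J) = (208 - q_J)/2.
Juno substitutes q_Y(q_J) into its own profit: π_J = q_J(284 - q_J - (208 - q_J)/2) - 65q_J = (180 - (1/2)q_J)q_J - 65q_J.
The leader's first-order condition 115 - q_J = 0 yields q_J = 115.
Then q_Y = (208 - 115)/2 = 93/2.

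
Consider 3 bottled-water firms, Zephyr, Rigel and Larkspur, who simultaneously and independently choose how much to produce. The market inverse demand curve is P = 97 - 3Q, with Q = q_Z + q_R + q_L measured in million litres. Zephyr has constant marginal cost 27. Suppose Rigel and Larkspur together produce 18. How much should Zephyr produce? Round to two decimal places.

With rivals' combined output fixed at 18, Zephyr's profit is π_Z = (97 - 3·18 - 3q_Z)q_Z - (27q_Z) = (43 - 3q_Z)q_Z - (27q_Z).
∂π_Z/∂q_Z = 16 - 6q_Z = 0, so q_Z = 8/3.

2.67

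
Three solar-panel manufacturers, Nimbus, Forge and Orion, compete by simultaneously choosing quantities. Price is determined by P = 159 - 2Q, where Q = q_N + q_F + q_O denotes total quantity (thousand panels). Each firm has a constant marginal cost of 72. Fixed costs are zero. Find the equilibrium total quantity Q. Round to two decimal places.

32.63

Each firm earns π_i = (159 - 2Q)q_i - 72q_i.
Setting ∂π_i/∂q_i = 0 with rivals' quantities fixed: 87 - 4q_i - 2·Σ_{j≠i} q_j = 0.
By symmetry each firm produces the same amount; substituting Σ_{j≠i} q_j = 2q_i yields q_i = 87/8.
Total output Q = 87/8 + 87/8 + 87/8 = 261/8.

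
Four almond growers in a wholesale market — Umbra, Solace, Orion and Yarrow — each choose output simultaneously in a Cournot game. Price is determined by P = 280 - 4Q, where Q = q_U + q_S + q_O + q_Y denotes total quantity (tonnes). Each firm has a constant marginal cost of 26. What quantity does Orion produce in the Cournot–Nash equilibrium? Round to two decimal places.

12.70

Each firm earns π_i = (280 - 4Q)q_i - 26q_i.
First-order condition (treating rivals' output as given): 254 - 8q_i - 4·Σ_{j≠i} q_j = 0.
By symmetry each firm produces the same amount; substituting Σ_{j≠i} q_j = 3q_i yields q_i = 254/20 = 127/10.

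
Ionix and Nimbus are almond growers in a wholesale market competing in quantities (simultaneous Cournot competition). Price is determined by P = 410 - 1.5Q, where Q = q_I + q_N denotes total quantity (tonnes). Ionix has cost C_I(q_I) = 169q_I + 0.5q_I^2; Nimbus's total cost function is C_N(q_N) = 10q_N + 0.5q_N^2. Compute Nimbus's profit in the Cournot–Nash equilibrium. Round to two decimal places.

16226.19

Ionix's profit: π_I = (410 - 1.5Q)q_I - (169q_I + (1/2)q_I²). Setting ∂π_I/∂q_I = 0: 241 - 4q_I - (3/2)(q_N) = 0.
Nimbus's profit: π_N = (410 - 1.5Q)q_N - (10q_N + (1/2)q_N²). Setting ∂π_N/∂q_N = 0: 400 - 4q_N - (3/2)(q_I) = 0.
So q_I = (241 - (3/2)q_N)/4 and q_N = (400 - (3/2)q_I)/4.
Solving the pair: q_I = 1456/55, q_N = 90.0727.
Price P = 410 - (3/2)·(1282/11) = 235.1818.
Nimbus's profit: 235.1818·90.0727 - 10·90.0727 - (1/2)·90.0727² = 16226.1924.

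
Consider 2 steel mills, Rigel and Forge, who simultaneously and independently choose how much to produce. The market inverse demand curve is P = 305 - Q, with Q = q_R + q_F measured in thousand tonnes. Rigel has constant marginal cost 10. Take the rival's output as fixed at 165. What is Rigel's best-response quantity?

65

With the rival's output fixed at 165, Rigel's profit is π_R = (305 - 165 - q_R)q_R - (10q_R) = (140 - q_R)q_R - (10q_R).
∂π_R/∂q_R = 130 - 2q_R = 0, so q_R = 65.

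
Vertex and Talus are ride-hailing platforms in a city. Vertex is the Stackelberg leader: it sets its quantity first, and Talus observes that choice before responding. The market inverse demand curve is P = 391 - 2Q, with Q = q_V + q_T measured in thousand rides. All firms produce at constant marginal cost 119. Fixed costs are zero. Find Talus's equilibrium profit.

2312

Solve by backward induction. Given q_V, the follower Talus maximises π_T = (391 - 2q_V - 2q_T)q_T - 119q_T.
Follower FOC: 272 - 2q_V - 4q_T = 0, so q_T(q_V) = (272 - 2q_V)/4.
The leader anticipates this reaction. Substituting into P = 391 - 2Q gives P = 255 - q_V, so π_V = (255 - q_V)q_V - 119q_V.
Leader FOC: 136 - 2q_V = 0, so q_V = 68.
Then q_T = (272 - 2·68)/4 = 34.
Price P = 391 - 2·102 = 187.
Talus's profit: (187 - 119)·34 = 2312.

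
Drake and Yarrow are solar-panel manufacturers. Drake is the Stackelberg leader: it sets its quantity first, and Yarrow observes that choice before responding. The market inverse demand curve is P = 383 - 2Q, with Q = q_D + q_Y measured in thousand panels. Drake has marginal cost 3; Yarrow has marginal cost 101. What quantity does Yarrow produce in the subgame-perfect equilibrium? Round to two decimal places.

Solve by backward induction. Given q_D, the follower Yarrow maximises π_Y = (383 - 2q_D - 2q_Y)q_Y - 101q_Y.
∂π_Y/∂q_Y = 282 - 2q_D - 4q_Y = 0 gives the reaction function q_Y = (282 - 2q_D)/4.
Drake substitutes q_Y(q_D) into its own profit: π_D = q_D(383 - 2q_D - (282 - 2q_D)/2) - 3q_D = (242 - q_D)q_D - 3q_D.
Maximising: ∂π_D/∂q_D = 239 - 2q_D = 0, giving q_D = 239/2.
Then q_Y = (282 - 2·(239/2))/4 = 43/4.

10.75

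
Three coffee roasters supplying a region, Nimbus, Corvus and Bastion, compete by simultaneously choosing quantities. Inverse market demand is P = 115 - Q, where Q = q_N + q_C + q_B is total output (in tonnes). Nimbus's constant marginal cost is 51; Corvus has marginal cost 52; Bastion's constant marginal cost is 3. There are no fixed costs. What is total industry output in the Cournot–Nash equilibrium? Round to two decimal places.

59.75

Nimbus's profit: π_N = (115 - Q)q_N - (51q_N). Setting ∂π_N/∂q_N = 0: 64 - 2q_N - (q_C + q_B) = 0.
Corvus's profit: π_C = (115 - Q)q_C - (52q_C). Setting ∂π_C/∂q_C = 0: 63 - 2q_C - (q_N + q_B) = 0.
Bastion's first-order condition: 112 - 2q_B - (q_N + q_C) = 0.
Adding the 3 first-order conditions: 239 − 4Q = 0, so Q = 239/4.
Back-substituting: q_N = (64 − 239/4) = 17/4, q_C = (63 − 239/4) = 13/4, q_B = (112 − 239/4) = 209/4.
Total output Q = 17/4 + 13/4 + 209/4 = 239/4.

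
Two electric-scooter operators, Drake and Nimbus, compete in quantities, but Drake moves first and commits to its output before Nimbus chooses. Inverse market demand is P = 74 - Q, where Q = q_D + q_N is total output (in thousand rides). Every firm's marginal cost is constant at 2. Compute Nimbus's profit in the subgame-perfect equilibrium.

The follower Nimbus best-responds to any q_D: π_N = (74 - Q)q_N - 2q_N.
Follower FOC: 72 - q_D - 2q_N = 0, so q_N(q_D) = (72 - q_D)/2.
The leader anticipates this reaction. Substituting into P = 74 - Q gives P = 38 - (1/2)q_D, so π_D = (38 - (1/2)q_D)q_D - 2q_D.
Leader FOC: 36 - q_D = 0, so q_D = 36.
Then q_N = (72 - 36)/2 = 18.
Price P = 74 - 54 = 20.
Nimbus's profit: (20 - 2)·18 = 324.

324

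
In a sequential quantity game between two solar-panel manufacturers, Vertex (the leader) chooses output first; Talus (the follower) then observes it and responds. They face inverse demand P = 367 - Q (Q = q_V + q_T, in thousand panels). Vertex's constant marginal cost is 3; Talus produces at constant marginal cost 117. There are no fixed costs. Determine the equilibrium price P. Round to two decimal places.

122.50

Solve by backward induction. Given q_V, the follower Talus maximises π_T = (367 - q_V - q_T)q_T - 117q_T.
Follower FOC: 250 - q_V - 2q_T = 0, so q_T(q_V) = (250 - q_V)/2.
Vertex substitutes q_T(q_V) into its own profit: π_V = q_V(367 - q_V - (250 - q_V)/2) - 3q_V = (242 - (1/2)q_V)q_V - 3q_V.
Maximising: ∂π_V/∂q_V = 239 - q_V = 0, giving q_V = 239.
Then q_T = (250 - 239)/2 = 11/2.
Total output Q = 489/2, so price P = 367 - 489/2 = 245/2.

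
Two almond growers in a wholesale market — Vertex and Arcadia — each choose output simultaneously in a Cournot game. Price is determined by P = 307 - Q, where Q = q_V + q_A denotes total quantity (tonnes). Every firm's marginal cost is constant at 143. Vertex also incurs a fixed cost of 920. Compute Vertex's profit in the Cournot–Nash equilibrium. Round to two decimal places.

A representative firm's profit is π_i = q_i(307 - Q) - 143q_i.
First-order condition (treating rivals' output as given): 164 - 2q_i - q_j = 0.
By symmetry each firm produces the same amount; substituting q_j = q_i yields q_i = 164/3.
Price P = 307 - 328/3 = 593/3.
Vertex's profit: (593/3 - 143)·(164/3) - 920 = 2068.4444.

2068.44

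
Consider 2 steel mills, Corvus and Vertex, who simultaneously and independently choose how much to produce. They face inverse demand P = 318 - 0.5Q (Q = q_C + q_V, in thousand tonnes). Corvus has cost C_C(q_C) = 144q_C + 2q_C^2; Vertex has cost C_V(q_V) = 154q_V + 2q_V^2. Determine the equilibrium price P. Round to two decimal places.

Corvus's profit: π_C = (318 - 0.5Q)q_C - (144q_C + 2q_C²). Setting ∂π_C/∂q_C = 0: 174 - 5q_C - (1/2)(q_V) = 0.
Vertex's first-order condition: 164 - 5q_V - (1/2)(q_C) = 0.
Best responses: q_C = (174 - (1/2)q_V)/5, q_V = (164 - (1/2)q_C)/5.
Solving the pair: q_C = 31.8384, q_V = 29.6162.
Total output Q = 676/11, so price P = 318 - (1/2)·(676/11) = 287.2727.

287.27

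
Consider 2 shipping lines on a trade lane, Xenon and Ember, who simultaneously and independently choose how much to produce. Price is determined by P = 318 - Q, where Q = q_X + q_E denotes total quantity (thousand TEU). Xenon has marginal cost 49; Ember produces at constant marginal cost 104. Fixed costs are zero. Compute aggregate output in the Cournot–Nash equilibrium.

Xenon's profit: π_X = (318 - Q)q_X - (49q_X). Setting ∂π_X/∂q_X = 0: 269 - 2q_X - (q_E) = 0.
Ember's first-order condition: 214 - 2q_E - (q_X) = 0.
Rearranging gives the reaction functions q_X = (269 - q_E)/2 and q_E = (214 - q_X)/2.
Substituting one into the other gives q_X = 108 and q_E = 53.
Total output Q = 108 + 53 = 161.

161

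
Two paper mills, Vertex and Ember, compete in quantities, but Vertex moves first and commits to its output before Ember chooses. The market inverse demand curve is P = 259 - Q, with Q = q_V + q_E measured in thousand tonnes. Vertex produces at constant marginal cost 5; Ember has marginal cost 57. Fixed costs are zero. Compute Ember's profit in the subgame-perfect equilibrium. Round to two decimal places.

600.25

Solve by backward induction. Given q_V, the follower Ember maximises π_E = (259 - q_V - q_E)q_E - 57q_E.
Follower FOC: 202 - q_V - 2q_E = 0, so q_E(q_V) = (202 - q_V)/2.
The leader anticipates this reaction. Substituting into P = 259 - Q gives P = 158 - (1/2)q_V, so π_V = (158 - (1/2)q_V)q_V - 5q_V.
Leader FOC: 153 - q_V = 0, so q_V = 153.
Then q_E = (202 - 153)/2 = 49/2.
Price P = 259 - 355/2 = 163/2.
Ember's profit: (163/2 - 57)·(49/2) = 600.2500.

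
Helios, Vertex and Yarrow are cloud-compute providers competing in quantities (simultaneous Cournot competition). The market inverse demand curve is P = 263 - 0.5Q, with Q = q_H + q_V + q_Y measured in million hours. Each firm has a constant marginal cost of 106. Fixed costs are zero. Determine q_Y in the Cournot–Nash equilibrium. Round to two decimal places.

A representative firm's profit is π_i = q_i(263 - 0.5Q) - 106q_i.
Setting ∂π_i/∂q_i = 0 with rivals' quantities fixed: 157 - q_i - (1/2)·Σ_{j≠i} q_j = 0.
With identical firms every q_j equals q_i, so Σ_{j≠i} q_j = 2q_i and 157 = 2q_i, giving q_i = 157/2.

78.50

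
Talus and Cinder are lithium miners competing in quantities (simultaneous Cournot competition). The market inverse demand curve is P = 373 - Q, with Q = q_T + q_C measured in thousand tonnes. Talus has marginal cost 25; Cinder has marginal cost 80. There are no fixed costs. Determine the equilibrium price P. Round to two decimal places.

159.33

Talus's profit: π_T = (373 - Q)q_T - (25q_T). Setting ∂π_T/∂q_T = 0: 348 - 2q_T - (q_C) = 0.
Cinder's profit: π_C = (373 - Q)q_C - (80q_C). Setting ∂π_C/∂q_C = 0: 293 - 2q_C - (q_T) = 0.
Best responses: q_T = (348 - q_C)/2, q_C = (293 - q_T)/2.
Solving the pair: q_T = 403/3, q_C = 238/3.
Total output Q = 641/3, so price P = 373 - 641/3 = 478/3.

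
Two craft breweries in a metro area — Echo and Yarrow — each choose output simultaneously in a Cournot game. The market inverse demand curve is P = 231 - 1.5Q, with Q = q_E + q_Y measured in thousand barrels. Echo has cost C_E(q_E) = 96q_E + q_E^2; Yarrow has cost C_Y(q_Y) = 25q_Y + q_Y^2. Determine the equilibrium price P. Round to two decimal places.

Echo's profit: π_E = (231 - 1.5Q)q_E - (96q_E + q_E²). Setting ∂π_E/∂q_E = 0: 135 - 5q_E - (3/2)(q_Y) = 0.
Yarrow's first-order condition: 206 - 5q_Y - (3/2)(q_E) = 0.
Best responses: q_E = (135 - (3/2)q_Y)/5, q_Y = (206 - (3/2)q_E)/5.
Solving the pair: q_E = 1464/91, q_Y = 36.3736.
Total output Q = 682/13, so price P = 231 - (3/2)·(682/13) = 1980/13.

152.31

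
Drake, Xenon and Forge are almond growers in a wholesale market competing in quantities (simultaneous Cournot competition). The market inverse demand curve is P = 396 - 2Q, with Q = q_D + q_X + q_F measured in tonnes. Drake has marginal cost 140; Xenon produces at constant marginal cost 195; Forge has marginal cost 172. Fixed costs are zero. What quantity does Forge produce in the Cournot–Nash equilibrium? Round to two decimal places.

Drake's profit: π_D = (396 - 2Q)q_D - (140q_D). Setting ∂π_D/∂q_D = 0: 256 - 4q_D - 2(q_X + q_F) = 0.
Xenon's profit: π_X = (396 - 2Q)q_X - (195q_X). Setting ∂π_X/∂q_X = 0: 201 - 4q_X - 2(q_D + q_F) = 0.
Forge's first-order condition: 224 - 4q_F - 2(q_D + q_X) = 0.
Summing all 3 equations gives 681 − 8Q = 0, hence Q = 681/8.
Back-substituting: q_D = (256 − 681/4)/2 = 343/8, q_X = (201 − 681/4)/2 = 123/8, q_F = (224 − 681/4)/2 = 215/8.

26.88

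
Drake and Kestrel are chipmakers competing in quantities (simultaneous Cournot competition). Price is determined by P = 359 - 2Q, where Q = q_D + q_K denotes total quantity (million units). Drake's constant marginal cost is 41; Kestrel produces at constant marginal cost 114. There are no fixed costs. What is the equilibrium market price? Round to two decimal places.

171.33

Drake's profit: π_D = (359 - 2Q)q_D - (41q_D). Setting ∂π_D/∂q_D = 0: 318 - 4q_D - 2(q_K) = 0.
Kestrel's first-order condition: 245 - 4q_K - 2(q_D) = 0.
So q_D = (318 - 2q_K)/4 and q_K = (245 - 2q_D)/4.
Substituting one into the other gives q_D = 391/6 and q_K = 86/3.
Total output Q = 563/6, so price P = 359 - 2·(563/6) = 514/3.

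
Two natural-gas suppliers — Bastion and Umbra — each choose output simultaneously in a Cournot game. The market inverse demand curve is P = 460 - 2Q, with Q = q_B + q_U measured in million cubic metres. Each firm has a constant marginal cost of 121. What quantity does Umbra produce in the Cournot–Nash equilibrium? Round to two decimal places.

56.50

A representative firm's profit is π_i = q_i(460 - 2Q) - 121q_i.
First-order condition (treating rivals' output as given): 339 - 4q_i - 2q_j = 0.
By symmetry each firm produces the same amount; substituting q_j = q_i yields q_i = 339/6 = 113/2.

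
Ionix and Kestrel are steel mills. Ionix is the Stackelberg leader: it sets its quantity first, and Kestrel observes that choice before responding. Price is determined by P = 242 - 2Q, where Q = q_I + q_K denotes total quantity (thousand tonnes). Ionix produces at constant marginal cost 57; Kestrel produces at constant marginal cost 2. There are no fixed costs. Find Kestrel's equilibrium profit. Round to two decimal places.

Solve by backward induction. Given q_I, the follower Kestrel maximises π_K = (242 - 2q_I - 2q_K)q_K - 2q_K.
Setting the follower's marginal profit to zero, 240 - 2q_I - 4q_K = 0, i.e. q_K = (240 - 2q_I)/4.
The leader anticipates this reaction. Substituting into P = 242 - 2Q gives P = 122 - q_I, so π_I = (122 - q_I)q_I - 57q_I.
Leader FOC: 65 - 2q_I = 0, so q_I = 65/2.
Then q_K = (240 - 2·(65/2))/4 = 175/4.
Price P = 242 - 2·(305/4) = 179/2.
Kestrel's profit: (179/2 - 2)·(175/4) = 3828.1250.

3828.13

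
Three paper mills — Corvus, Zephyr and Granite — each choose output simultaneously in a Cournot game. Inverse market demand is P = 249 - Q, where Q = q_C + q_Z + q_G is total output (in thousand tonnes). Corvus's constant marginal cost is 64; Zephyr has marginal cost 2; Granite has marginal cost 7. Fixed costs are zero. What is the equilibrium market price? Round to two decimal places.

80.50

Corvus's profit: π_C = (249 - Q)q_C - (64q_C). Setting ∂π_C/∂q_C = 0: 185 - 2q_C - (q_Z + q_G) = 0.
Zephyr's profit: π_Z = (249 - Q)q_Z - (2q_Z). Setting ∂π_Z/∂q_Z = 0: 247 - 2q_Z - (q_C + q_G) = 0.
Granite's first-order condition: 242 - 2q_G - (q_C + q_Z) = 0.
Adding the 3 first-order conditions: 674 − 4Q = 0, so Q = 337/2.
Back-substituting: q_C = (185 − 337/2) = 33/2, q_Z = (247 − 337/2) = 157/2, q_G = (242 − 337/2) = 147/2.
Total output Q = 337/2, so price P = 249 - 337/2 = 161/2.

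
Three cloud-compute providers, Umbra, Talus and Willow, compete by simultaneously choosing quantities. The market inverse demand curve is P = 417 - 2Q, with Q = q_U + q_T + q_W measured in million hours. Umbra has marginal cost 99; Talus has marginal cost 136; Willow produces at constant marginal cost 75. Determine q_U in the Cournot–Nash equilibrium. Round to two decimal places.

Umbra's profit: π_U = (417 - 2Q)q_U - (99q_U). Setting ∂π_U/∂q_U = 0: 318 - 4q_U - 2(q_T + q_W) = 0.
Talus's first-order condition: 281 - 4q_T - 2(q_U + q_W) = 0.
Willow's profit: π_W = (417 - 2Q)q_W - (75q_W). Setting ∂π_W/∂q_W = 0: 342 - 4q_W - 2(q_U + q_T) = 0.
Summing all 3 equations gives 941 − 8Q = 0, hence Q = 941/8.
Back-substituting: q_U = (318 − 941/4)/2 = 331/8, q_T = (281 − 941/4)/2 = 183/8, q_W = (342 − 941/4)/2 = 427/8.

41.38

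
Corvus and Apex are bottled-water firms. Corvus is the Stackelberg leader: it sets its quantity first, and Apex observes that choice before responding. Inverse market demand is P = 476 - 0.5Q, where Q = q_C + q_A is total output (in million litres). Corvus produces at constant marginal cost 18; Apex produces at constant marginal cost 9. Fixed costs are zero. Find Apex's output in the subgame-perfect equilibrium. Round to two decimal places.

242.50

Solve by backward induction. Given q_C, the follower Apex maximises π_A = (476 - (1/2)q_C - (1/2)q_A)q_A - 9q_A.
∂π_A/∂q_A = 467 - (1/2)q_C - q_A = 0 gives the reaction function q_A = (467 - (1/2)q_C).
Corvus substitutes q_A(q_C) into its own profit: π_C = q_C(476 - (1/2)q_C - (467 - (1/2)q_C)/2) - 18q_C = (485/2 - (1/4)q_C)q_C - 18q_C.
The leader's first-order condition 449/2 - (1/2)q_C = 0 yields q_C = 449.
Then q_A = (467 - (1/2)·449) = 485/2.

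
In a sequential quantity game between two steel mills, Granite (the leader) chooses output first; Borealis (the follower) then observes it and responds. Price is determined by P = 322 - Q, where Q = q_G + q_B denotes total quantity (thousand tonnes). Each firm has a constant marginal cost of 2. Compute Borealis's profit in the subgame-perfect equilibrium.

6400

The follower Borealis best-responds to any q_G: π_B = (322 - Q)q_B - 2q_B.
Setting the follower's marginal profit to zero, 320 - q_G - 2q_B = 0, i.e. q_B = (320 - q_G)/2.
Granite substitutes q_B(q_G) into its own profit: π_G = q_G(322 - q_G - (320 - q_G)/2) - 2q_G = (162 - (1/2)q_G)q_G - 2q_G.
The leader's first-order condition 160 - q_G = 0 yields q_G = 160.
Then q_B = (320 - 160)/2 = 80.
Price P = 322 - 240 = 82.
Borealis's profit: (82 - 2)·80 = 6400.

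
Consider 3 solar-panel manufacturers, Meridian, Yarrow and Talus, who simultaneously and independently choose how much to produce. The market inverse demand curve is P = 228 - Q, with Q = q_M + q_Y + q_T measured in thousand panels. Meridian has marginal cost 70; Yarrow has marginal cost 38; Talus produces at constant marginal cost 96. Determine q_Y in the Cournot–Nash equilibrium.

70

Meridian's profit: π_M = (228 - Q)q_M - (70q_M). Setting ∂π_M/∂q_M = 0: 158 - 2q_M - (q_Y + q_T) = 0.
Yarrow's first-order condition: 190 - 2q_Y - (q_M + q_T) = 0.
Talus's profit: π_T = (228 - Q)q_T - (96q_T). Setting ∂π_T/∂q_T = 0: 132 - 2q_T - (q_M + q_Y) = 0.
Summing all 3 equations gives 480 − 4Q = 0, hence Q = 120.
Back-substituting: q_M = (158 − 120) = 38, q_Y = (190 − 120) = 70, q_T = (132 − 120) = 12.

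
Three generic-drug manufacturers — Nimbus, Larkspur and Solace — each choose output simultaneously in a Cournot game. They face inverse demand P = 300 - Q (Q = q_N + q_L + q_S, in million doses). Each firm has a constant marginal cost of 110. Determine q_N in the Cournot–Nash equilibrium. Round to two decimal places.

A representative firm's profit is π_i = q_i(300 - Q) - 110q_i.
First-order condition (treating rivals' output as given): 190 - 2q_i - Σ_{j≠i} q_j = 0.
With identical firms every q_j equals q_i, so Σ_{j≠i} q_j = 2q_i and 190 = 4q_i, giving q_i = 95/2.

47.50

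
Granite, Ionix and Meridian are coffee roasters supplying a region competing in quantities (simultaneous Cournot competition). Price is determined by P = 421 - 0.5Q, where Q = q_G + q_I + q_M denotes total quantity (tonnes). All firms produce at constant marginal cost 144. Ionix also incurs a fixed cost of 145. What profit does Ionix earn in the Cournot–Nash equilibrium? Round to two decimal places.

A representative firm's profit is π_i = q_i(421 - 0.5Q) - 144q_i.
Setting ∂π_i/∂q_i = 0 with rivals' quantities fixed: 277 - q_i - (1/2)·Σ_{j≠i} q_j = 0.
With identical firms every q_j equals q_i, so Σ_{j≠i} q_j = 2q_i and 277 = 2q_i, giving q_i = 277/2.
Price P = 421 - (1/2)·(831/2) = 853/4.
Ionix's profit: (853/4 - 144)·(277/2) - 145 = 9446.1250.

9446.13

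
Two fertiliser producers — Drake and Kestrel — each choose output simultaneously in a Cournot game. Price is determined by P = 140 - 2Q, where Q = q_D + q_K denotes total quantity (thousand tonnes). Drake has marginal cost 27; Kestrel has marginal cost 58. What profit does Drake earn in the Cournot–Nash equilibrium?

1152

Drake's profit: π_D = (140 - 2Q)q_D - (27q_D). Setting ∂π_D/∂q_D = 0: 113 - 4q_D - 2(q_K) = 0.
Kestrel's profit: π_K = (140 - 2Q)q_K - (58q_K). Setting ∂π_K/∂q_K = 0: 82 - 4q_K - 2(q_D) = 0.
So q_D = (113 - 2q_K)/4 and q_K = (82 - 2q_D)/4.
Substituting one into the other gives q_D = 24 and q_K = 17/2.
Price P = 140 - 2·(65/2) = 75.
Drake's profit: (75 - 27)·24 = 1152.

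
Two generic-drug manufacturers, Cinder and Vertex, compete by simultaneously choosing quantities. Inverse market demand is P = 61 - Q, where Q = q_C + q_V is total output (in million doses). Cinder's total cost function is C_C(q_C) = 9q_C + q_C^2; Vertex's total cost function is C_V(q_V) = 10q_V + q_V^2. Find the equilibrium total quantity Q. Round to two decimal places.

20.60

Cinder's profit: π_C = (61 - Q)q_C - (9q_C + q_C²). Setting ∂π_C/∂q_C = 0: 52 - 4q_C - (q_V) = 0.
Vertex's profit: π_V = (61 - Q)q_V - (10q_V + q_V²). Setting ∂π_V/∂q_V = 0: 51 - 4q_V - (q_C) = 0.
Best responses: q_C = (52 - q_V)/4, q_V = (51 - q_C)/4.
Substituting one into the other gives q_C = 157/15 and q_V = 152/15.
Total output Q = 157/15 + 152/15 = 103/5.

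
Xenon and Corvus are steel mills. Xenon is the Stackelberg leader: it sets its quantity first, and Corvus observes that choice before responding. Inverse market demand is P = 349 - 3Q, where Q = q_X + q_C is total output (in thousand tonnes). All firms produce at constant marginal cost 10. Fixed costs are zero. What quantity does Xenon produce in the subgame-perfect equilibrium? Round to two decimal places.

56.50

The follower Corvus best-responds to any q_X: π_C = (349 - 3Q)q_C - 10q_C.
Follower FOC: 339 - 3q_X - 6q_C = 0, so q_C(q_X) = (339 - 3q_X)/6.
Xenon substitutes q_C(q_X) into its own profit: π_X = q_X(349 - 3q_X - (339 - 3q_X)/2) - 10q_X = (359/2 - (3/2)q_X)q_X - 10q_X.
Maximising: ∂π_X/∂q_X = 339/2 - 3q_X = 0, giving q_X = 113/2.
Then q_C = (339 - 3·(113/2))/6 = 113/4.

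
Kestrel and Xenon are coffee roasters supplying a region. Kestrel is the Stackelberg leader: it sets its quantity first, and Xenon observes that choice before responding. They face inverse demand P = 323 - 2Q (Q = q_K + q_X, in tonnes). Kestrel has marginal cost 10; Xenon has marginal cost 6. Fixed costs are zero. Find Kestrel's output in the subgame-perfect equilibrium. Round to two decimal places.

77.25

The follower Xenon best-responds to any q_K: π_X = (323 - 2Q)q_X - 6q_X.
∂π_X/∂q_X = 317 - 2q_K - 4q_X = 0 gives the reaction function q_X = (317 - 2q_K)/4.
The leader anticipates this reaction. Substituting into P = 323 - 2Q gives P = 329/2 - q_K, so π_K = (329/2 - q_K)q_K - 10q_K.
Maximising: ∂π_K/∂q_K = 309/2 - 2q_K = 0, giving q_K = 309/4.
Then q_X = (317 - 2·(309/4))/4 = 325/8.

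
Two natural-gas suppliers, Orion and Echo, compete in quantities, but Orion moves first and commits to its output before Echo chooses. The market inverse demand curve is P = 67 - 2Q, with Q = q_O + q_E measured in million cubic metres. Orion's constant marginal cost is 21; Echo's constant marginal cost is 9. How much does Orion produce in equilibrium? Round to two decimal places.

8.50

Solve by backward induction. Given q_O, the follower Echo maximises π_E = (67 - 2q_O - 2q_E)q_E - 9q_E.
∂π_E/∂q_E = 58 - 2q_O - 4q_E = 0 gives the reaction function q_E = (58 - 2q_O)/4.
Orion substitutes q_E(q_O) into its own profit: π_O = q_O(67 - 2q_O - (58 - 2q_O)/2) - 21q_O = (38 - q_O)q_O - 21q_O.
Maximising: ∂π_O/∂q_O = 17 - 2q_O = 0, giving q_O = 17/2.
Then q_E = (58 - 2·(17/2))/4 = 41/4.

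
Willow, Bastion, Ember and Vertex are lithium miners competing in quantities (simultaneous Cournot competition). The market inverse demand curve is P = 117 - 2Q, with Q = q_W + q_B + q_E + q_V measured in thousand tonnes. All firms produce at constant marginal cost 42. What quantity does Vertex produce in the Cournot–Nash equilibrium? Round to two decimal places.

Each firm earns π_i = (117 - 2Q)q_i - 42q_i.
First-order condition (treating rivals' output as given): 75 - 4q_i - 2·Σ_{j≠i} q_j = 0.
By symmetry each firm produces the same amount; substituting Σ_{j≠i} q_j = 3q_i yields q_i = 75/10 = 15/2.

7.50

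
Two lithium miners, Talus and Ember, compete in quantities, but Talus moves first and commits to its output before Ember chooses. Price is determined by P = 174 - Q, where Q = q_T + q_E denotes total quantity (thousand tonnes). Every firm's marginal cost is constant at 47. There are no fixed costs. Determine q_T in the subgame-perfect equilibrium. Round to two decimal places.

The follower Ember best-responds to any q_T: π_E = (174 - Q)q_E - 47q_E.
Follower FOC: 127 - q_T - 2q_E = 0, so q_E(q_T) = (127 - q_T)/2.
The leader anticipates this reaction. Substituting into P = 174 - Q gives P = 221/2 - (1/2)q_T, so π_T = (221/2 - (1/2)q_T)q_T - 47q_T.
Leader FOC: 127/2 - q_T = 0, so q_T = 127/2.
Then q_E = (127 - 127/2)/2 = 127/4.

63.50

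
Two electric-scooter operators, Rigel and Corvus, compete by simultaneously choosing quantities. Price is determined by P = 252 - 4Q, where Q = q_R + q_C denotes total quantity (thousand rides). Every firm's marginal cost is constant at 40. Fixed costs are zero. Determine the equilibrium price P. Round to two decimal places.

110.67

Each firm earns π_i = (252 - 4Q)q_i - 40q_i.
Setting ∂π_i/∂q_i = 0 with rivals' quantities fixed: 212 - 8q_i - 4q_j = 0.
By symmetry each firm produces the same amount; substituting q_j = q_i yields q_i = 212/12 = 53/3.
Total output Q = 106/3, so price P = 252 - 4·(106/3) = 332/3.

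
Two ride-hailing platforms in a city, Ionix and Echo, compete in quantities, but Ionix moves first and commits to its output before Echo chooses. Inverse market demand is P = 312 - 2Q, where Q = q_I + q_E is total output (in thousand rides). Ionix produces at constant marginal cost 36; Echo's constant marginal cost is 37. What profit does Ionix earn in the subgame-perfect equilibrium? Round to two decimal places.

4795.56

Solve by backward induction. Given q_I, the follower Echo maximises π_E = (312 - 2q_I - 2q_E)q_E - 37q_E.
Setting the follower's marginal profit to zero, 275 - 2q_I - 4q_E = 0, i.e. q_E = (275 - 2q_I)/4.
The leader anticipates this reaction. Substituting into P = 312 - 2Q gives P = 349/2 - q_I, so π_I = (349/2 - q_I)q_I - 36q_I.
The leader's first-order condition 277/2 - 2q_I = 0 yields q_I = 277/4.
Then q_E = (275 - 2·(277/4))/4 = 273/8.
Price P = 312 - 2·(827/8) = 421/4.
Ionix's profit: (421/4 - 36)·(277/4) = 4795.5625.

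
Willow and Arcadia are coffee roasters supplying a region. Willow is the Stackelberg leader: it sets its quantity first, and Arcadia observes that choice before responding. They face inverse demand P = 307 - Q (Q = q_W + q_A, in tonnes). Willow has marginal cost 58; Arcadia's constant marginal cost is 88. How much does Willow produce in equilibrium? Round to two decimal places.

139.50

Solve by backward induction. Given q_W, the follower Arcadia maximises π_A = (307 - q_W - q_A)q_A - 88q_A.
∂π_A/∂q_A = 219 - q_W - 2q_A = 0 gives the reaction function q_A = (219 - q_W)/2.
Willow substitutes q_A(q_W) into its own profit: π_W = q_W(307 - q_W - (219 - q_W)/2) - 58q_W = (395/2 - (1/2)q_W)q_W - 58q_W.
The leader's first-order condition 279/2 - q_W = 0 yields q_W = 279/2.
Then q_A = (219 - 279/2)/2 = 159/4.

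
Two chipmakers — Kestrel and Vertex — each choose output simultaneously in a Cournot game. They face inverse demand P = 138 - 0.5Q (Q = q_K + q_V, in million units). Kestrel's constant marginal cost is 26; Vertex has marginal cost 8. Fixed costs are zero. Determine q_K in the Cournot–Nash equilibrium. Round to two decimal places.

Kestrel's profit: π_K = (138 - 0.5Q)q_K - (26q_K). Setting ∂π_K/∂q_K = 0: 112 - q_K - (1/2)(q_V) = 0.
Vertex's profit: π_V = (138 - 0.5Q)q_V - (8q_V). Setting ∂π_V/∂q_V = 0: 130 - q_V - (1/2)(q_K) = 0.
So q_K = (112 - (1/2)q_V) and q_V = (130 - (1/2)q_K).
Solving the pair: q_K = 188/3, q_V = 296/3.

62.67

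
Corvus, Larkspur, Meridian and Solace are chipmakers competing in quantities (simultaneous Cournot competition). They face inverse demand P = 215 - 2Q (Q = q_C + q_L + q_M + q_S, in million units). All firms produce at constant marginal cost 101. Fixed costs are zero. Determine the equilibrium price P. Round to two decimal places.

123.80

A representative firm's profit is π_i = q_i(215 - 2Q) - 101q_i.
Setting ∂π_i/∂q_i = 0 with rivals' quantities fixed: 114 - 4q_i - 2·Σ_{j≠i} q_j = 0.
With identical firms every q_j equals q_i, so Σ_{j≠i} q_j = 3q_i and 114 = 10q_i, giving q_i = 57/5.
Total output Q = 228/5, so price P = 215 - 2·(228/5) = 619/5.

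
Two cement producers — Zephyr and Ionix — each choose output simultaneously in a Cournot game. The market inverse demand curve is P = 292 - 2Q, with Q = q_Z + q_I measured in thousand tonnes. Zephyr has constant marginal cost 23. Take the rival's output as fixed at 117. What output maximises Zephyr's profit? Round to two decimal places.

With the rival's output fixed at 117, Zephyr's profit is π_Z = (292 - 2·117 - 2q_Z)q_Z - (23q_Z) = (58 - 2q_Z)q_Z - (23q_Z).
∂π_Z/∂q_Z = 35 - 4q_Z = 0, so q_Z = 35/4.

8.75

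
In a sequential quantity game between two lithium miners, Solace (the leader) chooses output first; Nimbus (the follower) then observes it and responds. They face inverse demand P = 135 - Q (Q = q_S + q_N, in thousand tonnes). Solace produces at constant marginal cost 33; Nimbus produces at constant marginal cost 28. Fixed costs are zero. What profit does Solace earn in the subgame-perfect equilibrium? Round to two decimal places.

1176.13

Solve by backward induction. Given q_S, the follower Nimbus maximises π_N = (135 - q_S - q_N)q_N - 28q_N.
∂π_N/∂q_N = 107 - q_S - 2q_N = 0 gives the reaction function q_N = (107 - q_S)/2.
Solace substitutes q_N(q_S) into its own profit: π_S = q_S(135 - q_S - (107 - q_S)/2) - 33q_S = (163/2 - (1/2)q_S)q_S - 33q_S.
The leader's first-order condition 97/2 - q_S = 0 yields q_S = 97/2.
Then q_N = (107 - 97/2)/2 = 117/4.
Price P = 135 - 311/4 = 229/4.
Solace's profit: (229/4 - 33)·(97/2) = 1176.1250.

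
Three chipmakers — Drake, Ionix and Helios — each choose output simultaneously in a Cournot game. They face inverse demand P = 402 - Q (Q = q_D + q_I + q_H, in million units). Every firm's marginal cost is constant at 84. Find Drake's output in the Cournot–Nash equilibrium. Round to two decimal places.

A representative firm's profit is π_i = q_i(402 - Q) - 84q_i.
Setting ∂π_i/∂q_i = 0 with rivals' quantities fixed: 318 - 2q_i - Σ_{j≠i} q_j = 0.
By symmetry each firm produces the same amount; substituting Σ_{j≠i} q_j = 2q_i yields q_i = 318/4 = 159/2.

79.50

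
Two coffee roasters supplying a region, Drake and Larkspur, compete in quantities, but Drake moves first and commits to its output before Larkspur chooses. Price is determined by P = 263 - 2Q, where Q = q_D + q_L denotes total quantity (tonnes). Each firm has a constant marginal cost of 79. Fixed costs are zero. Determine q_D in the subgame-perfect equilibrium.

The follower Larkspur best-responds to any q_D: π_L = (263 - 2Q)q_L - 79q_L.
∂π_L/∂q_L = 184 - 2q_D - 4q_L = 0 gives the reaction function q_L = (184 - 2q_D)/4.
Drake substitutes q_L(q_D) into its own profit: π_D = q_D(263 - 2q_D - (184 - 2q_D)/2) - 79q_D = (171 - q_D)q_D - 79q_D.
The leader's first-order condition 92 - 2q_D = 0 yields q_D = 46.
Then q_L = (184 - 2·46)/4 = 23.

46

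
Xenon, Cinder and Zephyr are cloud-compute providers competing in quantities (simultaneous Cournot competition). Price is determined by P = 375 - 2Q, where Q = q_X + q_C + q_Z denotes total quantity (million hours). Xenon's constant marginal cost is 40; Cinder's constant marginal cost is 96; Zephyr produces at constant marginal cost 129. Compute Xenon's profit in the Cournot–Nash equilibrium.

Xenon's profit: π_X = (375 - 2Q)q_X - (40q_X). Setting ∂π_X/∂q_X = 0: 335 - 4q_X - 2(q_C + q_Z) = 0.
Cinder's first-order condition: 279 - 4q_C - 2(q_X + q_Z) = 0.
Zephyr's profit: π_Z = (375 - 2Q)q_Z - (129q_Z). Setting ∂π_Z/∂q_Z = 0: 246 - 4q_Z - 2(q_X + q_C) = 0.
Adding the 3 conditions: 860 − 4Q − 4Q = 0, i.e. Q = 215/2.
Back-substituting: q_X = (335 − 215)/2 = 60, q_C = (279 − 215)/2 = 32, q_Z = (246 − 215)/2 = 31/2.
Price P = 375 - 2·(215/2) = 160.
Xenon's profit: (160 - 40)·60 = 7200.

7200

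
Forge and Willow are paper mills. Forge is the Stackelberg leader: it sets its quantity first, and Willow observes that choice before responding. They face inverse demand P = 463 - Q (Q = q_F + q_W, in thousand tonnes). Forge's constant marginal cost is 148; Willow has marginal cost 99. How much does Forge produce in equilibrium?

The follower Willow best-responds to any q_F: π_W = (463 - Q)q_W - 99q_W.
Setting the follower's marginal profit to zero, 364 - q_F - 2q_W = 0, i.e. q_W = (364 - q_F)/2.
Forge substitutes q_W(q_F) into its own profit: π_F = q_F(463 - q_F - (364 - q_F)/2) - 148q_F = (281 - (1/2)q_F)q_F - 148q_F.
Maximising: ∂π_F/∂q_F = 133 - q_F = 0, giving q_F = 133.
Then q_W = (364 - 133)/2 = 231/2.

133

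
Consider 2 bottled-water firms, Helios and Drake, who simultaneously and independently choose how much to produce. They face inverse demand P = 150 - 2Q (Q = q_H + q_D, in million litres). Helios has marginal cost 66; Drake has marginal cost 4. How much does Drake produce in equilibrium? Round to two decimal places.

34.67

Helios's profit: π_H = (150 - 2Q)q_H - (66q_H). Setting ∂π_H/∂q_H = 0: 84 - 4q_H - 2(q_D) = 0.
Drake's first-order condition: 146 - 4q_D - 2(q_H) = 0.
So q_H = (84 - 2q_D)/4 and q_D = (146 - 2q_H)/4.
Substituting one into the other gives q_H = 11/3 and q_D = 104/3.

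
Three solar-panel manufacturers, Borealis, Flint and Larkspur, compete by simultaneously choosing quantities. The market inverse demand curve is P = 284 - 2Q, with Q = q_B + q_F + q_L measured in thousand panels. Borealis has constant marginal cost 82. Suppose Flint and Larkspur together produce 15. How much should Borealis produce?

With rivals' combined output fixed at 15, Borealis's profit is π_B = (284 - 2·15 - 2q_B)q_B - (82q_B) = (254 - 2q_B)q_B - (82q_B).
∂π_B/∂q_B = 172 - 4q_B = 0, so q_B = 43.

43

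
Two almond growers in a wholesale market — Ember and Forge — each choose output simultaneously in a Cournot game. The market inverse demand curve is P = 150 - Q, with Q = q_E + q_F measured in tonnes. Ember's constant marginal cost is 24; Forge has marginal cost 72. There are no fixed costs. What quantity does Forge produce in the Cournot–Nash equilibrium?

Ember's profit: π_E = (150 - Q)q_E - (24q_E). Setting ∂π_E/∂q_E = 0: 126 - 2q_E - (q_F) = 0.
Forge's profit: π_F = (150 - Q)q_F - (72q_F). Setting ∂π_F/∂q_F = 0: 78 - 2q_F - (q_E) = 0.
Rearranging gives the reaction functions q_E = (126 - q_F)/2 and q_F = (78 - q_E)/2.
Solving the pair: q_E = 58, q_F = 10.

10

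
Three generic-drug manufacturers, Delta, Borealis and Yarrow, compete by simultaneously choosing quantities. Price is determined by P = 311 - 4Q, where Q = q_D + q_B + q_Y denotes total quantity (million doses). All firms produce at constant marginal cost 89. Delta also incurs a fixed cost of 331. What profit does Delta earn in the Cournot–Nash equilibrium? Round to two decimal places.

A representative firm's profit is π_i = q_i(311 - 4Q) - 89q_i.
Setting ∂π_i/∂q_i = 0 with rivals' quantities fixed: 222 - 8q_i - 4·Σ_{j≠i} q_j = 0.
By symmetry each firm produces the same amount; substituting Σ_{j≠i} q_j = 2q_i yields q_i = 222/16 = 111/8.
Price P = 311 - 4·(333/8) = 289/2.
Delta's profit: (289/2 - 89)·(111/8) - 331 = 439.0625.

439.06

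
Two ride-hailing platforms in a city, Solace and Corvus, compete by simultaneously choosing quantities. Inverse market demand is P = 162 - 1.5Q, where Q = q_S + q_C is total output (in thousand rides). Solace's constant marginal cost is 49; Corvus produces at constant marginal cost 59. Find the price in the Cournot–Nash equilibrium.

Solace's profit: π_S = (162 - 1.5Q)q_S - (49q_S). Setting ∂π_S/∂q_S = 0: 113 - 3q_S - (3/2)(q_C) = 0.
Corvus's first-order condition: 103 - 3q_C - (3/2)(q_S) = 0.
Rearranging gives the reaction functions q_S = (113 - (3/2)q_C)/3 and q_C = (103 - (3/2)q_S)/3.
Solving the pair: q_S = 82/3, q_C = 62/3.
Total output Q = 48, so price P = 162 - (3/2)·48 = 90.

90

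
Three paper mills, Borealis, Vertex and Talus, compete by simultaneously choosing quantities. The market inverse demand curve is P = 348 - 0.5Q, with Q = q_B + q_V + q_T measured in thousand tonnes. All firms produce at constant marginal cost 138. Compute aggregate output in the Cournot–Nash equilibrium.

Each firm earns π_i = (348 - 0.5Q)q_i - 138q_i.
Setting ∂π_i/∂q_i = 0 with rivals' quantities fixed: 210 - q_i - (1/2)·Σ_{j≠i} q_j = 0.
By symmetry each firm produces the same amount; substituting Σ_{j≠i} q_j = 2q_i yields q_i = 210/2 = 105.
Total output Q = 105 + 105 + 105 = 315.

315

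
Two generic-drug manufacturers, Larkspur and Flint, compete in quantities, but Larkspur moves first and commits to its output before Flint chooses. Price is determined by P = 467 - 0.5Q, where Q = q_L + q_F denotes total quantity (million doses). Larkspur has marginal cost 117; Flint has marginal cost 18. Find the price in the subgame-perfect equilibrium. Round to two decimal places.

Solve by backward induction. Given q_L, the follower Flint maximises π_F = (467 - (1/2)q_L - (1/2)q_F)q_F - 18q_F.
Setting the follower's marginal profit to zero, 449 - (1/2)q_L - q_F = 0, i.e. q_F = (449 - (1/2)q_L).
The leader anticipates this reaction. Substituting into P = 467 - 0.5Q gives P = 485/2 - (1/4)q_L, so π_L = (485/2 - (1/4)q_L)q_L - 117q_L.
Leader FOC: 251/2 - (1/2)q_L = 0, so q_L = 251.
Then q_F = (449 - (1/2)·251) = 647/2.
Total output Q = 1149/2, so price P = 467 - (1/2)·(1149/2) = 719/4.

179.75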